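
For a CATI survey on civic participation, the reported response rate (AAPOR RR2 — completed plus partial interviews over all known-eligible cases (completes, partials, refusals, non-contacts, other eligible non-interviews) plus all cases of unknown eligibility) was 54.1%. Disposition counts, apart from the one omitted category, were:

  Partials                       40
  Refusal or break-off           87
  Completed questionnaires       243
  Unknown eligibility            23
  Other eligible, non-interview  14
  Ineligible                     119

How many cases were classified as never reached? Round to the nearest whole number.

116

Numerator = 243 + 40 = 283
RR2 = 283 / D = 0.541
D = 283 / 0.541 = 523.1
Remaining denominator categories sum to 407
never reached = 523.1 − 407 ≈ 116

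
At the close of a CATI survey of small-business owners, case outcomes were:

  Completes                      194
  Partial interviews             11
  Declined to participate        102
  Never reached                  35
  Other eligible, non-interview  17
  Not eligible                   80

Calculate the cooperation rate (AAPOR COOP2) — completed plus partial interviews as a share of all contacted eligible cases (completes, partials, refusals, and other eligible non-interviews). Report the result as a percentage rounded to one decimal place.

Top: 194 + 11 = 205
Denominator: 194 + 11 + 102 + 17 = 324
COOP2 = 205 / 324 = 0.6327

63.3%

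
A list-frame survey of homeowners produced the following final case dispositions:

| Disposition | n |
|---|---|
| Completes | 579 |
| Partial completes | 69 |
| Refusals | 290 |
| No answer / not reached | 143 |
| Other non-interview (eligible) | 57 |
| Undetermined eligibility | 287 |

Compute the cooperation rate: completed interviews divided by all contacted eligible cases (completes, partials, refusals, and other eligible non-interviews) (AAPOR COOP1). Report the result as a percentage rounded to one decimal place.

Top = 579
Base = 579 + 69 + 290 + 57 = 995
COOP1 = 579 / 995 = 0.5819

58.2%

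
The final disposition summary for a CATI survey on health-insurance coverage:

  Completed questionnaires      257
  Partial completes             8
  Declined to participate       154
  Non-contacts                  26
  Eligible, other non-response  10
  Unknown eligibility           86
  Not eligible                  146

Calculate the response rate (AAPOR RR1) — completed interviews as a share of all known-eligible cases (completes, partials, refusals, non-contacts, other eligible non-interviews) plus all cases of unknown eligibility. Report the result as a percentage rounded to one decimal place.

47.5%

Top: 257
Denominator: 257 + 8 + 154 + 26 + 10 + 86 = 541
RR1 = 257 / 541 = 0.4750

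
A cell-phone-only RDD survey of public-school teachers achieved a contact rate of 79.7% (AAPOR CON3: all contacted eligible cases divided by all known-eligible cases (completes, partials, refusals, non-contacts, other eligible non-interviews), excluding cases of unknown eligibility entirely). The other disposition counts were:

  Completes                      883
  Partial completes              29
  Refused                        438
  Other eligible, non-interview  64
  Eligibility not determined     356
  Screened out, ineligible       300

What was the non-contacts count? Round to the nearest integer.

Num = 883 + 29 + 438 + 64 = 1414
CON3 = 1414 / D = 0.797
D = 1414 / 0.797 = 1774.2
Rest of base = 1414
non-contacts = 1774.2 − 1414 ≈ 360

360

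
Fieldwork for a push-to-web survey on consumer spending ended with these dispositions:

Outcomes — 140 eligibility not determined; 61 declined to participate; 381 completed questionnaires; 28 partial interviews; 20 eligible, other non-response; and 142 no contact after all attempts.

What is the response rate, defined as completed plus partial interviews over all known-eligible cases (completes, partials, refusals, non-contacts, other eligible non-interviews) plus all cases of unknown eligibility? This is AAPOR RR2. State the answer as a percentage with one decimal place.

53.0%

Numerator → 381 + 28 = 409
Denom → 381 + 28 + 61 + 142 + 20 + 140 = 772
RR2 = 409 / 772 = 0.5298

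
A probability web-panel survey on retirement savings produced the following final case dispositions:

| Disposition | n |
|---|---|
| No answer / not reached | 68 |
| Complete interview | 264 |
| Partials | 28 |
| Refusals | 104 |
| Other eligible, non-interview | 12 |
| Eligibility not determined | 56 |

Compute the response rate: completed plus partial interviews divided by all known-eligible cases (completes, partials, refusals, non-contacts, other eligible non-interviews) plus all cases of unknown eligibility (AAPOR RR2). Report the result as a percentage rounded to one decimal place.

Top → 264 + 28 = 292
Denom → 264 + 28 + 104 + 68 + 12 + 56 = 532
RR2 = 292 / 532 = 0.5489

54.9%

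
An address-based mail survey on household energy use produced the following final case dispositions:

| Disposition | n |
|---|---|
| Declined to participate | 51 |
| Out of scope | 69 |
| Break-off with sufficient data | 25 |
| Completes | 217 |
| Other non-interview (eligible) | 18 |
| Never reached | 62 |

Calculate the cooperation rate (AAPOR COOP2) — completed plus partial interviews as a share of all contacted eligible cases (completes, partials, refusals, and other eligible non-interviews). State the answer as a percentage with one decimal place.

77.8%

Top = 217 + 25 = 242
Base = 217 + 25 + 51 + 18 = 311
COOP2 = 242 / 311 = 0.7781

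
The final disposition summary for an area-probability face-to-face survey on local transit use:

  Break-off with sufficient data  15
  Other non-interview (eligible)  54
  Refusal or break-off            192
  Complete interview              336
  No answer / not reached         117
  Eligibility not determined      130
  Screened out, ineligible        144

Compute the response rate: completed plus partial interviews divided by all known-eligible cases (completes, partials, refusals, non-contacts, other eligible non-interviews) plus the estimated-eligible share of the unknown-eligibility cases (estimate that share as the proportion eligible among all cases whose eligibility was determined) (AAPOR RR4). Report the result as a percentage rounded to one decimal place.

Top: 336 + 15 = 351
Known eligible: 336 + 15 + 192 + 117 + 54 = 714
e = 714 / (714 + 144) = 714 / 858 = 0.8322
Eligible share of unknowns: 0.8322 × 130 = 108.19
Denom: 714 + 108.19 = 822.19
RR4 = 351 / 822.19 = 0.4269

42.7%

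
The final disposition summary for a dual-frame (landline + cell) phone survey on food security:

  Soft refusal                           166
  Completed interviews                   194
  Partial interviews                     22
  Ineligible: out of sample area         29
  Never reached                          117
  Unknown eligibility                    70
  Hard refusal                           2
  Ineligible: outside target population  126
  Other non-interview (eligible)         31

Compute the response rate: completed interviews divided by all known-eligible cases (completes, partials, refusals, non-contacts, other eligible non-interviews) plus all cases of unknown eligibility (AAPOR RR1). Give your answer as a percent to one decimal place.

32.2%

Declined to participate = 2 + 166 = 168
Screened out, ineligible = 126 + 29 = 155
Top = 194
Base = 194 + 22 + 168 + 117 + 31 + 70 = 602
RR1 = 194 / 602 = 0.3223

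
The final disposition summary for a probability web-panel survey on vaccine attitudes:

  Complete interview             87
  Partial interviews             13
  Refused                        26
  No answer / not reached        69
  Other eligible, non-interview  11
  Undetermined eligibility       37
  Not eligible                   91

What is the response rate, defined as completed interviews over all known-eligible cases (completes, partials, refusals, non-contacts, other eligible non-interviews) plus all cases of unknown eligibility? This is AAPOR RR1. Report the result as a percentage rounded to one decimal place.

Top → 87
Denom → 87 + 13 + 26 + 69 + 11 + 37 = 243
RR1 = 87 / 243 = 0.3580

35.8%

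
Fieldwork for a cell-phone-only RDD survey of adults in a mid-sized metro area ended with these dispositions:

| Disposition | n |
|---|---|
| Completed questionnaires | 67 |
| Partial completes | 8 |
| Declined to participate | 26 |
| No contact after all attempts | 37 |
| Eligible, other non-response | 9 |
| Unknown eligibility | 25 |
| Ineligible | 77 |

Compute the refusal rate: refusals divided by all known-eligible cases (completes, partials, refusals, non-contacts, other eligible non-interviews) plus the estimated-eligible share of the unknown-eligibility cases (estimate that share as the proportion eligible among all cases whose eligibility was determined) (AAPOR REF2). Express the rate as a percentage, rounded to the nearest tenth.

15.9%

Num: 26
Determined eligible: 67 + 8 + 26 + 37 + 9 = 147
e = 147 / (147 + 77) = 147 / 224 = 0.6562
e × U: 0.6562 × 25 = 16.41
Base: 147 + 16.41 = 163.41
REF2 = 26 / 163.41 = 0.1591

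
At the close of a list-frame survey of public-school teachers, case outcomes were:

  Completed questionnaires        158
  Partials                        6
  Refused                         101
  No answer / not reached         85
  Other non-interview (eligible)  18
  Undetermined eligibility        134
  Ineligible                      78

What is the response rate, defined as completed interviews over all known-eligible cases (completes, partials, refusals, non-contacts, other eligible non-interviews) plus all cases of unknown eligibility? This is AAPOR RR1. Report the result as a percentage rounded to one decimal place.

Num: 158
Base: 158 + 6 + 101 + 85 + 18 + 134 = 502
RR1 = 158 / 502 = 0.3147

31.5%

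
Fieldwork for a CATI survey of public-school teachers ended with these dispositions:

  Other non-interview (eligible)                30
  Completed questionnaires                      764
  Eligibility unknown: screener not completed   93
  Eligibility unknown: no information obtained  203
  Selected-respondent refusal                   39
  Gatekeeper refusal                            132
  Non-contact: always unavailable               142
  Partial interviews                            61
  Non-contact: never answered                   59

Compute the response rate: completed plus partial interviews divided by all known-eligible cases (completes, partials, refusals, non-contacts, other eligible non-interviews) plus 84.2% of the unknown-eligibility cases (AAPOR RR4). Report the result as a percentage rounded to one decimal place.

Declined to participate = 132 + 39 = 171
Never reached = 59 + 142 = 201
Unknown if eligible = 93 + 203 = 296
Top = 764 + 61 = 825
Eligible (known) = 764 + 61 + 171 + 201 + 30 = 1227
e × U = 0.8420 × 296 = 249.23
Denom = 1227 + 249.23 = 1476.23
RR4 = 825 / 1476.23 = 0.5589

55.9%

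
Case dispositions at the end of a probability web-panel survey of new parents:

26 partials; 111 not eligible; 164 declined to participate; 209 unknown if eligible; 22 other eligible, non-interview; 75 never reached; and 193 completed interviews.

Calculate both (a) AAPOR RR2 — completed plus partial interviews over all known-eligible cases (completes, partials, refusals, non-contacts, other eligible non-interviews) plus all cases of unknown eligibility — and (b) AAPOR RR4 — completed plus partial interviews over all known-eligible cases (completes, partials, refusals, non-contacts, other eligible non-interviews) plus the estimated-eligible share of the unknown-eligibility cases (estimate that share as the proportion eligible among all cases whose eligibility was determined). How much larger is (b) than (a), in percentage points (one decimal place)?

Top = 193 + 26 = 219
Base = 193 + 26 + 164 + 75 + 22 + 209 = 689
RR2 = 219 / 689 = 0.3179
Eligible (known) = 193 + 26 + 164 + 75 + 22 = 480
e = 480 / (480 + 111) = 480 / 591 = 0.8122
Estimated eligible among unknowns = 0.8122 × 209 = 169.75
Base = 480 + 169.75 = 649.75
RR4 = 219 / 649.75 = 0.3371
Difference = 33.71 − 31.79 = 1.92 percentage points

1.9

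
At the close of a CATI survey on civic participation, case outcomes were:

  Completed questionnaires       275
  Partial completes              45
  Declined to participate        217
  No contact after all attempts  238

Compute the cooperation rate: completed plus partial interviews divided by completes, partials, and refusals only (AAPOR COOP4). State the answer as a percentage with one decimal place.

Top: 275 + 45 = 320
Denom: 275 + 45 + 217 = 537
COOP4 = 320 / 537 = 0.5959

59.6%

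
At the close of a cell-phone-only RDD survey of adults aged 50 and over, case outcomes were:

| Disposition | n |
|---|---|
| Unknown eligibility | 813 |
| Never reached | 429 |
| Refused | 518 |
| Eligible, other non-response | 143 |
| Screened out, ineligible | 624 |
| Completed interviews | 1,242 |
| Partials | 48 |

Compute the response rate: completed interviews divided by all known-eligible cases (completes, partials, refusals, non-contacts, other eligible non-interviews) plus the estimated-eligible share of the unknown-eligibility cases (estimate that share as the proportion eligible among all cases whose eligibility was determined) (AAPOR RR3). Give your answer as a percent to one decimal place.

41.1%

Top → 1242
Eligible (known) → 1242 + 48 + 518 + 429 + 143 = 2380
e = 2380 / (2380 + 624) = 2380 / 3004 = 0.7923
e × U → 0.7923 × 813 = 644.14
Base → 2380 + 644.14 = 3024.14
RR3 = 1242 / 3024.14 = 0.4107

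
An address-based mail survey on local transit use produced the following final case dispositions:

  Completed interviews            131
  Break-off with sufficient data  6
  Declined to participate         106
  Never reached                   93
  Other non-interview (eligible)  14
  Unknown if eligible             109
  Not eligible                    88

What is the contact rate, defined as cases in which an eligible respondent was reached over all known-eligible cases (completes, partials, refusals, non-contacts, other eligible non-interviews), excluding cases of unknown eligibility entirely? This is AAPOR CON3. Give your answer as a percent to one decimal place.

Num → 131 + 6 + 106 + 14 = 257
Denom → 131 + 6 + 106 + 93 + 14 = 350
CON3 = 257 / 350 = 0.7343

73.4%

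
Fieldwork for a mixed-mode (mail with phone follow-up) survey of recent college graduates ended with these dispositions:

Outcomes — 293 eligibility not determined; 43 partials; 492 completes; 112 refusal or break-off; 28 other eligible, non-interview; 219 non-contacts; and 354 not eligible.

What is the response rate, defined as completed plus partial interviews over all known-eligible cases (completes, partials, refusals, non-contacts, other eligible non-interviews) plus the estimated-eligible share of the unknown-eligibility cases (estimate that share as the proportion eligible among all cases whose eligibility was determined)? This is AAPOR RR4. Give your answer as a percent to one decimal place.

48.5%

Numerator → 492 + 43 = 535
Known eligible → 492 + 43 + 112 + 219 + 28 = 894
e = 894 / (894 + 354) = 894 / 1248 = 0.7163
Eligible share of unknowns → 0.7163 × 293 = 209.88
Base → 894 + 209.88 = 1103.88
RR4 = 535 / 1103.88 = 0.4847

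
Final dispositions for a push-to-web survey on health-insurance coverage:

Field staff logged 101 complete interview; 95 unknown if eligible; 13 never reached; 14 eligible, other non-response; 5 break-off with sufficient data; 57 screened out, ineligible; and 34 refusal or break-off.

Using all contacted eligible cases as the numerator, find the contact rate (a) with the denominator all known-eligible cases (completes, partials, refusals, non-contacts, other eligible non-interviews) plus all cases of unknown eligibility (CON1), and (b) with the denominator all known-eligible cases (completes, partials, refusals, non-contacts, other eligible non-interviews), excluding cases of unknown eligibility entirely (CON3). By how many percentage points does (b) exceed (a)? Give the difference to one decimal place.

33.4

Numerator → 101 + 5 + 34 + 14 = 154
Denominator → 101 + 5 + 34 + 13 + 14 + 95 = 262
CON1 = 154 / 262 = 0.5878
Denominator → 101 + 5 + 34 + 13 + 14 = 167
CON3 = 154 / 167 = 0.9222
Difference = 92.22 − 58.78 = 33.44 percentage points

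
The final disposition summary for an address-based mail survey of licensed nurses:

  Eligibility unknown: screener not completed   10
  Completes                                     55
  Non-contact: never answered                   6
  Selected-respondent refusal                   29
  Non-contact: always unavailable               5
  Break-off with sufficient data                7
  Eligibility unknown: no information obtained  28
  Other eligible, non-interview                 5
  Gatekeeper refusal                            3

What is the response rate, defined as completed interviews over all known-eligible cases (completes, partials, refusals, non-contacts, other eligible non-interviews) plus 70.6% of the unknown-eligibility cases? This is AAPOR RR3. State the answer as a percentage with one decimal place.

40.2%

Refused = 3 + 29 = 32
No contact after all attempts = 6 + 5 = 11
Unknown eligibility = 10 + 28 = 38
Num: 55
Known eligible: 55 + 7 + 32 + 11 + 5 = 110
Eligible share of unknowns: 0.7060 × 38 = 26.83
Base: 110 + 26.83 = 136.83
RR3 = 55 / 136.83 = 0.4020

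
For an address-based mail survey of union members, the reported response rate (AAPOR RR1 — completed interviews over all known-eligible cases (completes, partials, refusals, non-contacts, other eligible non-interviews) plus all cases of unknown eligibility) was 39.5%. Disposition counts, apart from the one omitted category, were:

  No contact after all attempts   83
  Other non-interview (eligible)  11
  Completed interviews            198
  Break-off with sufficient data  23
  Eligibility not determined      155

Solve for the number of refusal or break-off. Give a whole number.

31

RR1 = 198 / D = 0.395
D = 198 / 0.395 = 501.3
Other denominator terms total 470
refusal or break-off = 501.3 − 470 ≈ 31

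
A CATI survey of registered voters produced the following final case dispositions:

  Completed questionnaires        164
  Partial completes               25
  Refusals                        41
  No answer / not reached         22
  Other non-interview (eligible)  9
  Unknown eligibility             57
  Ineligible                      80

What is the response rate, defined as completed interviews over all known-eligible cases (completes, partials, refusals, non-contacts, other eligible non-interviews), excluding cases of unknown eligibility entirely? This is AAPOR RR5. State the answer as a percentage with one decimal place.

62.8%

Num → 164
Denominator → 164 + 25 + 41 + 22 + 9 = 261
RR5 = 164 / 261 = 0.6284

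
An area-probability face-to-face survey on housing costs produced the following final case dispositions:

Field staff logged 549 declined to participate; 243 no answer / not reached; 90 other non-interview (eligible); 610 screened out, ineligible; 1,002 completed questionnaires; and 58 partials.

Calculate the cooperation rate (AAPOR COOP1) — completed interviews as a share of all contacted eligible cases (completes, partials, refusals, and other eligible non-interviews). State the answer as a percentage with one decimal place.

Num: 1002
Denominator: 1002 + 58 + 549 + 90 = 1699
COOP1 = 1002 / 1699 = 0.5898

59.0%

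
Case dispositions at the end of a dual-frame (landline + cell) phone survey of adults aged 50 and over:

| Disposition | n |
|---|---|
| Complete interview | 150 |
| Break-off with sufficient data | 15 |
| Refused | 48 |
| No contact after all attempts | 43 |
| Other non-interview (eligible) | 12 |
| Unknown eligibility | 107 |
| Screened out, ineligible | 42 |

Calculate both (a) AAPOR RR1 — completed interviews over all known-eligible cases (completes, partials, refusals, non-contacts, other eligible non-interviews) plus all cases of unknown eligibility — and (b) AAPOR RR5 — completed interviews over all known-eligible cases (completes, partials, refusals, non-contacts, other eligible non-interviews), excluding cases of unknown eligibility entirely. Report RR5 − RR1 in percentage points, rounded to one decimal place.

16.0

Num → 150
Base → 150 + 15 + 48 + 43 + 12 + 107 = 375
RR1 = 150 / 375 = 0.4000
Base → 150 + 15 + 48 + 43 + 12 = 268
RR5 = 150 / 268 = 0.5597
Difference = 55.97 − 40.00 = 15.97 percentage points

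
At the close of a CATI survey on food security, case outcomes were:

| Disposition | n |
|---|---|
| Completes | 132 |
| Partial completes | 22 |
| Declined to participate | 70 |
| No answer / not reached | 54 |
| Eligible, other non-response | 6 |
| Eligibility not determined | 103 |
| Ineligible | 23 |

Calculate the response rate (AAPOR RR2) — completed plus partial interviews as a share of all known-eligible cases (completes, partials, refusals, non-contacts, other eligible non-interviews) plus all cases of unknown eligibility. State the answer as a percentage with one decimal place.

Top → 132 + 22 = 154
Denom → 132 + 22 + 70 + 54 + 6 + 103 = 387
RR2 = 154 / 387 = 0.3979

39.8%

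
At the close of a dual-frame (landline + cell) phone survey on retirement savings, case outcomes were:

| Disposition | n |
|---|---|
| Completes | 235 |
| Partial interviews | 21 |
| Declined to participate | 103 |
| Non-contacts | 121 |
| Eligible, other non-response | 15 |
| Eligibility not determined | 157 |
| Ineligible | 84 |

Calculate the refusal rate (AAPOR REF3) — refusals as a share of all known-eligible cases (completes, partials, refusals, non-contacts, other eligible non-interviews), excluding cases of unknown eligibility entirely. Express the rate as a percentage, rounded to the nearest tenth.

Num → 103
Denom → 235 + 21 + 103 + 121 + 15 = 495
REF3 = 103 / 495 = 0.2081

20.8%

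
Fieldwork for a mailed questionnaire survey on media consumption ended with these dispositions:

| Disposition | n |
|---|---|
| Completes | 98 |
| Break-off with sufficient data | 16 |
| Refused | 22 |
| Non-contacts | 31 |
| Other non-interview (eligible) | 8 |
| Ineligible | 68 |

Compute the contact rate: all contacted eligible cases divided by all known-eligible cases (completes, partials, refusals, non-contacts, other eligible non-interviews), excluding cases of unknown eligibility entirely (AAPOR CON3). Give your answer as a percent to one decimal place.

Num = 98 + 16 + 22 + 8 = 144
Base = 98 + 16 + 22 + 31 + 8 = 175
CON3 = 144 / 175 = 0.8229

82.3%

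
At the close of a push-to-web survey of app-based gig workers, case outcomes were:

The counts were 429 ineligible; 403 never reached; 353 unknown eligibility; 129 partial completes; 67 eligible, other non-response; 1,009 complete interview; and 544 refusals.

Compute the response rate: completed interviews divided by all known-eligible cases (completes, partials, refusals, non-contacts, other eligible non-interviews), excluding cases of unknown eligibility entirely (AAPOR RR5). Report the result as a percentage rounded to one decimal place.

46.9%

Top: 1009
Base: 1009 + 129 + 544 + 403 + 67 = 2152
RR5 = 1009 / 2152 = 0.4689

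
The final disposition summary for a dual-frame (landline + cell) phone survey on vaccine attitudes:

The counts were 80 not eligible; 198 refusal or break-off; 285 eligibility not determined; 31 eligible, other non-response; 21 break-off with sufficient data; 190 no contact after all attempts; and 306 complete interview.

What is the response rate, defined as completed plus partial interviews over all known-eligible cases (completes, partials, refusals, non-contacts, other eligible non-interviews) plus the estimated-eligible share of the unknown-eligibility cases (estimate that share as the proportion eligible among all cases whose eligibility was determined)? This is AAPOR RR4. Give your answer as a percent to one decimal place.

32.6%

Num → 306 + 21 = 327
Known eligible → 306 + 21 + 198 + 190 + 31 = 746
e = 746 / (746 + 80) = 746 / 826 = 0.9031
Eligible share of unknowns → 0.9031 × 285 = 257.38
Base → 746 + 257.38 = 1003.38
RR4 = 327 / 1003.38 = 0.3259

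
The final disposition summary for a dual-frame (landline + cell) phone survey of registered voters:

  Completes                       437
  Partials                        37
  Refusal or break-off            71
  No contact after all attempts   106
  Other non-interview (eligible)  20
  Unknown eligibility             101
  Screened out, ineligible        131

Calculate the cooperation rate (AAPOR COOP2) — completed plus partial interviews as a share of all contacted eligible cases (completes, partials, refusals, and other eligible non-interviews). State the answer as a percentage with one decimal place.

Numerator → 437 + 37 = 474
Denominator → 437 + 37 + 71 + 20 = 565
COOP2 = 474 / 565 = 0.8389

83.9%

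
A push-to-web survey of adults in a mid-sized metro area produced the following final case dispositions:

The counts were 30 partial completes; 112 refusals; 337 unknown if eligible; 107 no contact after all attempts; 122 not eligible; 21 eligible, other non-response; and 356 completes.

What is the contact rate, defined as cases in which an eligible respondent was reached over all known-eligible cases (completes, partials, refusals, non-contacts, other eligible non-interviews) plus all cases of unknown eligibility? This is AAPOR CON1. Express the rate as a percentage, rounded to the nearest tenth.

Num: 356 + 30 + 112 + 21 = 519
Base: 356 + 30 + 112 + 107 + 21 + 337 = 963
CON1 = 519 / 963 = 0.5389

53.9%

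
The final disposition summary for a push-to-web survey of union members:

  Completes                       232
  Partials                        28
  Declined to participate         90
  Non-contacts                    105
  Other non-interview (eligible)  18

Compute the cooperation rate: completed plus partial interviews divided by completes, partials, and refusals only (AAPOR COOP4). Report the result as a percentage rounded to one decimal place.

74.3%

Top → 232 + 28 = 260
Base → 232 + 28 + 90 = 350
COOP4 = 260 / 350 = 0.7429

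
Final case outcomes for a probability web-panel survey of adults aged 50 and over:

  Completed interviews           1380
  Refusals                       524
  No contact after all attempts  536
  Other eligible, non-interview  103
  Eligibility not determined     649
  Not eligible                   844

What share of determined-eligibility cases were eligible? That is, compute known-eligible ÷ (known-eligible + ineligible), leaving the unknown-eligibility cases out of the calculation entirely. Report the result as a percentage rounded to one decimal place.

Determined eligible = 1380 + 524 + 536 + 103 = 2543
e = 2543 / (2543 + 844) = 2543 / 3387 = 0.7508

75.1%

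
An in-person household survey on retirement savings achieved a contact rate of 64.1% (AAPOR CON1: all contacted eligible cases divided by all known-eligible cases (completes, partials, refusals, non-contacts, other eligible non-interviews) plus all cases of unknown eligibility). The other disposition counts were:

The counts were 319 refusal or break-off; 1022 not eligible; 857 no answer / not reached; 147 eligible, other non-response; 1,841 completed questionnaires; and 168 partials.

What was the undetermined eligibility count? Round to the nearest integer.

Numerator: 1841 + 168 + 319 + 147 = 2475
CON1 = 2475 / D = 0.641
D = 2475 / 0.641 = 3861.2
Other denominator terms total 3332
undetermined eligibility = 3861.2 − 3332 ≈ 529

529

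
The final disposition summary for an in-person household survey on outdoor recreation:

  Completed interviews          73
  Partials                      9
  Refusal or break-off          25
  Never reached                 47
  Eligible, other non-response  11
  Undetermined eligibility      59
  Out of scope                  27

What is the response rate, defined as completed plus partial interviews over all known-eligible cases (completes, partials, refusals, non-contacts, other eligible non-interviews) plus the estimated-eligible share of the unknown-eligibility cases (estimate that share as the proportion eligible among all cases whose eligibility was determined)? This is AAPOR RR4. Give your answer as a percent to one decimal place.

Top → 73 + 9 = 82
Eligible (known) → 73 + 9 + 25 + 47 + 11 = 165
e = 165 / (165 + 27) = 165 / 192 = 0.8594
e × U → 0.8594 × 59 = 50.70
Denominator → 165 + 50.70 = 215.70
RR4 = 82 / 215.70 = 0.3802

38.0%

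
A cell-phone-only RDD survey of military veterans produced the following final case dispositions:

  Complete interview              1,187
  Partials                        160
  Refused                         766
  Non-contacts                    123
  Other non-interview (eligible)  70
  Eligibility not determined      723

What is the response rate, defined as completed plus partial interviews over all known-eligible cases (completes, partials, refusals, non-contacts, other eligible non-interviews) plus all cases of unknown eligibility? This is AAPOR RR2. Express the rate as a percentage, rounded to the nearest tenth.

44.5%

Numerator: 1187 + 160 = 1347
Base: 1187 + 160 + 766 + 123 + 70 + 723 = 3029
RR2 = 1347 / 3029 = 0.4447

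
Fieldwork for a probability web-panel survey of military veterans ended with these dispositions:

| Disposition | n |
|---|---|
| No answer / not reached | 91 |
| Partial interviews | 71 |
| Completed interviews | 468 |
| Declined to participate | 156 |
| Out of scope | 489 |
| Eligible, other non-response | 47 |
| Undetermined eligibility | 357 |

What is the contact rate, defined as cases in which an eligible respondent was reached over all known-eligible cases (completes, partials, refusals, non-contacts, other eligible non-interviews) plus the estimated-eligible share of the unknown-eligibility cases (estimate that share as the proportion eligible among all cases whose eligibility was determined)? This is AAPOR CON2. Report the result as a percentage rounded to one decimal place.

70.1%

Numerator = 468 + 71 + 156 + 47 = 742
Known eligible = 468 + 71 + 156 + 91 + 47 = 833
e = 833 / (833 + 489) = 833 / 1322 = 0.6301
e × U = 0.6301 × 357 = 224.95
Denominator = 833 + 224.95 = 1057.95
CON2 = 742 / 1057.95 = 0.7014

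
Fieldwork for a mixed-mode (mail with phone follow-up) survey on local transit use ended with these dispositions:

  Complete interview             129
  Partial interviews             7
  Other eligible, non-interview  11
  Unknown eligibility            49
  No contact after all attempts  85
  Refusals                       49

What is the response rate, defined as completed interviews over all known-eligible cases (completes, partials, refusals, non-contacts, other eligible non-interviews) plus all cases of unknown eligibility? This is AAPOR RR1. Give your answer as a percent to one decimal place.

39.1%

Top = 129
Base = 129 + 7 + 49 + 85 + 11 + 49 = 330
RR1 = 129 / 330 = 0.3909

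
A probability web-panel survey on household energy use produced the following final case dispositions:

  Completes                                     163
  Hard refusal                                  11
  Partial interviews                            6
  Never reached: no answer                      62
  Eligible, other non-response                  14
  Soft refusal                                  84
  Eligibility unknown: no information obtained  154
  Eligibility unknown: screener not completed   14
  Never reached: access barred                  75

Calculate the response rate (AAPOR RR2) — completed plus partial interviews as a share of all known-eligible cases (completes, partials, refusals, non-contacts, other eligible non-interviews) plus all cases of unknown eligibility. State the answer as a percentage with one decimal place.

Declined to participate = 11 + 84 = 95
Non-contacts = 62 + 75 = 137
Undetermined eligibility = 14 + 154 = 168
Num → 163 + 6 = 169
Denominator → 163 + 6 + 95 + 137 + 14 + 168 = 583
RR2 = 169 / 583 = 0.2899

29.0%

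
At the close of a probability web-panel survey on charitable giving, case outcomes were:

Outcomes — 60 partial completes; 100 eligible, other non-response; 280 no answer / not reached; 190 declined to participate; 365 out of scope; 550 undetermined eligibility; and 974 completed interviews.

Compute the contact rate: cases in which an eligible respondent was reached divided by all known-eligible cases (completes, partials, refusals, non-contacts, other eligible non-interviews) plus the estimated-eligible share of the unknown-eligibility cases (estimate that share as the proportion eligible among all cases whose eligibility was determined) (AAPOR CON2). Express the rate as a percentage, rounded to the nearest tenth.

Top → 974 + 60 + 190 + 100 = 1324
Eligible (known) → 974 + 60 + 190 + 280 + 100 = 1604
e = 1604 / (1604 + 365) = 1604 / 1969 = 0.8146
Estimated eligible among unknowns → 0.8146 × 550 = 448.03
Denom → 1604 + 448.03 = 2052.03
CON2 = 1324 / 2052.03 = 0.6452

64.5%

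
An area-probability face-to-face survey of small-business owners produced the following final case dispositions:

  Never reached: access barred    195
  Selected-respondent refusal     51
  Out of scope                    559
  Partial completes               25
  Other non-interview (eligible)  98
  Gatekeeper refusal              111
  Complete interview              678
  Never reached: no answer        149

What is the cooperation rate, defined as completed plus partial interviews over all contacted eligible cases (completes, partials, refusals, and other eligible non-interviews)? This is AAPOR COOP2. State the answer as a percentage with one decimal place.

73.0%

Refusals = 111 + 51 = 162
Never reached = 149 + 195 = 344
Numerator = 678 + 25 = 703
Denom = 678 + 25 + 162 + 98 = 963
COOP2 = 703 / 963 = 0.7300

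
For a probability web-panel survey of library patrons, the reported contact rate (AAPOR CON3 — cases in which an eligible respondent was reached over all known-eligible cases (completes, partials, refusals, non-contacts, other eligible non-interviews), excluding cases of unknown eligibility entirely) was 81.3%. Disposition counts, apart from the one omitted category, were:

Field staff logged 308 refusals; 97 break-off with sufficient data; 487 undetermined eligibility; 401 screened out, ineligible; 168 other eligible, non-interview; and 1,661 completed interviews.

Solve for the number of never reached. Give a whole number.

514

Num → 1661 + 97 + 308 + 168 = 2234
CON3 = 2234 / D = 0.813
D = 2234 / 0.813 = 2747.8
Remaining denominator categories sum to 2234
never reached = 2747.8 − 2234 ≈ 514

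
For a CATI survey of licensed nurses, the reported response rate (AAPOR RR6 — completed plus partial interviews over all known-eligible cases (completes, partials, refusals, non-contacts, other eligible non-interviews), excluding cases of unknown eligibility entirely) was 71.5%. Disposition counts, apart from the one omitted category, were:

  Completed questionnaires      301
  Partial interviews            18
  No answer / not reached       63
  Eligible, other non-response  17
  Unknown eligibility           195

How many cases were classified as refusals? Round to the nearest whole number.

Top → 301 + 18 = 319
RR6 = 319 / D = 0.715
D = 319 / 0.715 = 446.2
Other denominator terms total 399
refusals = 446.2 − 399 ≈ 47

47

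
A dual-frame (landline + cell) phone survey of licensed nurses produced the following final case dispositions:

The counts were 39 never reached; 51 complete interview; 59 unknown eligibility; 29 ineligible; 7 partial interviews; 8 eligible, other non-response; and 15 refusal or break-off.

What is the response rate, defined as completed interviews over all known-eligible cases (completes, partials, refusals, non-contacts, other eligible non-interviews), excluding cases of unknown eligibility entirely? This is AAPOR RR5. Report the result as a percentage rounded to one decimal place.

42.5%

Top → 51
Denom → 51 + 7 + 15 + 39 + 8 = 120
RR5 = 51 / 120 = 0.4250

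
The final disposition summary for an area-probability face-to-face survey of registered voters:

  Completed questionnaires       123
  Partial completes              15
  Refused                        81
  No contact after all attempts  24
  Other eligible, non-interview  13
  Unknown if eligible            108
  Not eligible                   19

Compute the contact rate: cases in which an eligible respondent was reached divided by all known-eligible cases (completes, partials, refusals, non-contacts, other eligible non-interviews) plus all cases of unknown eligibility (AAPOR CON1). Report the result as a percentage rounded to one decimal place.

63.7%

Num: 123 + 15 + 81 + 13 = 232
Denom: 123 + 15 + 81 + 24 + 13 + 108 = 364
CON1 = 232 / 364 = 0.6374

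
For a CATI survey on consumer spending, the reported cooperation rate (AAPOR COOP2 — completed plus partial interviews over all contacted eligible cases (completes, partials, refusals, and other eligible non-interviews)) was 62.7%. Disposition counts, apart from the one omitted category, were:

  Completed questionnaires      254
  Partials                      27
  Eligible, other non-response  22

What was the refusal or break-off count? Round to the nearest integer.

Numerator: 254 + 27 = 281
COOP2 = 281 / D = 0.627
D = 281 / 0.627 = 448.2
Remaining denominator categories sum to 303
refusal or break-off = 448.2 − 303 ≈ 145

145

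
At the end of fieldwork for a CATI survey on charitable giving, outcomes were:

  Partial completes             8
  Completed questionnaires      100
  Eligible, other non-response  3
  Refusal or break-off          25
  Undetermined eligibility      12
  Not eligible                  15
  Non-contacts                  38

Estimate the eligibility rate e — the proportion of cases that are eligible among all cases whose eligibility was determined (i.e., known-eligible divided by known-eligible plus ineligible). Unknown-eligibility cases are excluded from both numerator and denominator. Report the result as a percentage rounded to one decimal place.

Eligible (known) → 100 + 8 + 25 + 38 + 3 = 174
e = 174 / (174 + 15) = 174 / 189 = 0.9206

92.1%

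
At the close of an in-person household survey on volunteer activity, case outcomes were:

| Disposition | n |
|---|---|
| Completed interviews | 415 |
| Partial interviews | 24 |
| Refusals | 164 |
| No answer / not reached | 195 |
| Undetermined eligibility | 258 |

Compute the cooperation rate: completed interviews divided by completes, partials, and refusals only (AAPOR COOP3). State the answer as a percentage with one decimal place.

Top: 415
Base: 415 + 24 + 164 = 603
COOP3 = 415 / 603 = 0.6882

68.8%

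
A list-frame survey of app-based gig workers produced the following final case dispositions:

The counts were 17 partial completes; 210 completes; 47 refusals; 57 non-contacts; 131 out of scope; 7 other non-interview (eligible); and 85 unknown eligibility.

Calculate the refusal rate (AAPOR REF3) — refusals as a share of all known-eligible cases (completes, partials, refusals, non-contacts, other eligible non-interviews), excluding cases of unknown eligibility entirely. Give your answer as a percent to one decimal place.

13.9%

Top = 47
Denominator = 210 + 17 + 47 + 57 + 7 = 338
REF3 = 47 / 338 = 0.1391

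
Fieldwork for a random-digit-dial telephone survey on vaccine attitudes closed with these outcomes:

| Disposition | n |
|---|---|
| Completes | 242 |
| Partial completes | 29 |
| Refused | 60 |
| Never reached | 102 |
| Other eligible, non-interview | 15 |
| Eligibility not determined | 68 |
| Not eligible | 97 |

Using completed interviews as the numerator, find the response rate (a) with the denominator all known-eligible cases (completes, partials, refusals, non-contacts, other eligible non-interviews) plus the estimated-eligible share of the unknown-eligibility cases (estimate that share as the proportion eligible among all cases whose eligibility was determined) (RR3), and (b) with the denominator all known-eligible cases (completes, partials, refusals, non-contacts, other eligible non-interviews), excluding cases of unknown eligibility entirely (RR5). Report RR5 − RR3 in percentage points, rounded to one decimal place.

6.0

Numerator = 242
Determined eligible = 242 + 29 + 60 + 102 + 15 = 448
e = 448 / (448 + 97) = 448 / 545 = 0.8220
Estimated eligible among unknowns = 0.8220 × 68 = 55.90
Base = 448 + 55.90 = 503.90
RR3 = 242 / 503.90 = 0.4803
Base = 242 + 29 + 60 + 102 + 15 = 448
RR5 = 242 / 448 = 0.5402
Difference = 54.02 − 48.03 = 5.99 percentage points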